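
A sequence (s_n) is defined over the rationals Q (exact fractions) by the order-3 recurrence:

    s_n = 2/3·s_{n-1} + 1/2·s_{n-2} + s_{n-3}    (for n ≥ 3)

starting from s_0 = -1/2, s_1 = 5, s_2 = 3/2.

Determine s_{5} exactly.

s_3 = 2/3·3/2 + 1/2·5 + 1·-1/2 = 3
s_4 = 2/3·3 + 1/2·3/2 + 1·5 = 31/4
s_5 = 2/3·31/4 + 1/2·3 + 1·3/2 = 49/6

49/6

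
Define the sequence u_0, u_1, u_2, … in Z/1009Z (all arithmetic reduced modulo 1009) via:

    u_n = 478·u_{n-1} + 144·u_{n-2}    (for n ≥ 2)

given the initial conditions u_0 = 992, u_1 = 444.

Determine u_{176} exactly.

u_2 = 478·444 + 144·992 = 921
u_3 = 478·921 + 144·444 = 683
u_4 = 478·683 + 144·921 = 3
u_5 = 478·3 + 144·683 = 904
u_6 = 478·904 + 144·3 = 692
u_7 = 478·692 + 144·904 = 848
Continuing the recurrence:
  u_8 = 492;  u_9 = 102;  u_10 = 542;  u_11 = 325;  u_12 = 319;  u_13 = 509
  u_14 = 664;  u_15 = 205;  u_16 = 887;  u_17 = 465;  u_18 = 884;  u_19 = 147
  u_20 = 807;  u_21 = 287;  u_22 = 135;  u_23 = 922;  u_24 = 52;  u_25 = 220
  u_26 = 649;  u_27 = 860;  u_28 = 36;  u_29 = 797;  u_30 = 712;  u_31 = 45
  u_32 = 940;  u_33 = 741;  u_34 = 193;  u_35 = 185;  u_36 = 187;  u_37 = 1000
  u_38 = 428;  u_39 = 479;  u_40 = 2;  u_41 = 311;  u_42 = 623;  u_43 = 527
  u_44 = 576;  u_45 = 84;  u_46 = 1007;  u_47 = 41;  u_48 = 139;  u_49 = 707
  u_50 = 776;  u_51 = 524;  u_52 = 994;  u_53 = 683;  u_54 = 425;  u_55 = 820
  u_56 = 119;  u_57 = 405;  u_58 = 854;  u_59 = 374;  u_60 = 57;  u_61 = 382
  u_62 = 103;  u_63 = 315;  u_64 = 935;  u_65 = 907;  u_66 = 119;  u_67 = 825
  u_68 = 823;  u_69 = 631;  u_70 = 386;  u_71 = 924;  u_72 = 828;  u_73 = 124
  u_74 = 920;  u_75 = 539;  u_76 = 648;  u_77 = 913;  u_78 = 1;  u_79 = 780
  u_80 = 663;  u_81 = 409;  u_82 = 382;  u_83 = 341;  u_84 = 62;  u_85 = 38
  u_86 = 858;  u_87 = 897;  u_88 = 395;  u_89 = 143;  u_90 = 118;  u_91 = 312
  u_92 = 652;  u_93 = 407;  u_94 = 869;  u_95 = 769;  u_96 = 326;  u_97 = 188
  u_98 = 593;  u_99 = 763;  u_100 = 92;  u_101 = 480;  u_102 = 528;  u_103 = 642
  u_104 = 497;  u_105 = 71;  u_106 = 570;  u_107 = 164;  u_108 = 41;  u_109 = 836
  u_110 = 903;  u_111 = 95;  u_112 = 885;  u_113 = 822;  u_114 = 721;  u_115 = 884
  u_116 = 687;  u_117 = 623;  u_118 = 185;  u_119 = 558;  u_120 = 754;  u_121 = 840
  u_122 = 551;  u_123 = 918;  u_124 = 531;  u_125 = 572;  u_126 = 766;  u_127 = 520
  u_128 = 669;  u_129 = 143;  u_130 = 223;  u_131 = 52;  u_132 = 464;  u_133 = 237
  u_134 = 500;  u_135 = 698;  u_136 = 26;  u_137 = 941;  u_138 = 501;  u_139 = 643
  u_140 = 114;  u_141 = 779;  u_142 = 313;  u_143 = 459;  u_144 = 116;  u_145 = 464
  u_146 = 372;  u_147 = 454;  u_148 = 168;  u_149 = 384;  u_150 = 899;  u_151 = 698
  u_152 = 978;  u_153 = 938;  u_154 = 949;  u_155 = 447;  u_156 = 199;  u_157 = 68
  u_158 = 620;  u_159 = 425;  u_160 = 829;  u_161 = 385;  u_162 = 706;  u_163 = 407
  u_164 = 573;  u_165 = 541;  u_166 = 68;  u_167 = 427;  u_168 = 999;  u_169 = 204
  u_170 = 217;  u_171 = 923;  u_172 = 230;  u_173 = 692;  u_174 = 656
u_175 = 478·656 + 144·692 = 535
u_176 = 478·535 + 144·656 = 71

71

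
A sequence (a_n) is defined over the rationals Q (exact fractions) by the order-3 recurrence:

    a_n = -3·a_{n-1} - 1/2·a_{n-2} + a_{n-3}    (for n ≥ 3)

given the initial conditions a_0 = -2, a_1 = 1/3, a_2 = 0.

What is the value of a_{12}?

a_3 = -3·0 + -1/2·1/3 + 1·-2 = -13/6
a_4 = -3·-13/6 + -1/2·0 + 1·1/3 = 41/6
a_5 = -3·41/6 + -1/2·-13/6 + 1·0 = -233/12
a_6 = -3·-233/12 + -1/2·41/6 + 1·-13/6 = 158/3
a_7 = -3·158/3 + -1/2·-233/12 + 1·41/6 = -3395/24
a_8 = -3·-3395/24 + -1/2·158/3 + 1·-233/12 = 3029/8
a_9 = -3·3029/8 + -1/2·-3395/24 + 1·158/3 = -48599/48
a_10 = -3·-48599/48 + -1/2·3029/8 + 1·-3395/24 = 8120/3
a_11 = -3·8120/3 + -1/2·-48599/48 + 1·3029/8 = -694573/96
a_12 = -3·-694573/96 + -1/2·8120/3 + 1·-48599/48 = 618867/32

618867/32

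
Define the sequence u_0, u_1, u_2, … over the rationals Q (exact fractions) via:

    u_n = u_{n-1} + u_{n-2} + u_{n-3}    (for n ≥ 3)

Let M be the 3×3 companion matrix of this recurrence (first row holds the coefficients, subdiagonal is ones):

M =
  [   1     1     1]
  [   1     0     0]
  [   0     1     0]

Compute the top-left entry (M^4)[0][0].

(M^4)[0][0] is the top entry after applying M 4 times to the unit state (1, 0, 0). Equivalently it is h_{6} for the auxiliary sequence (h_n) obeying the same recurrence with h_2 = 1 and h_i = 0 for 0 ≤ i < 2:
h_3 = 1·1 + 1·0 + 1·0 = 1
h_4 = 1·1 + 1·1 + 1·0 = 2
h_5 = 1·2 + 1·1 + 1·1 = 4
h_6 = 1·4 + 1·2 + 1·1 = 7

7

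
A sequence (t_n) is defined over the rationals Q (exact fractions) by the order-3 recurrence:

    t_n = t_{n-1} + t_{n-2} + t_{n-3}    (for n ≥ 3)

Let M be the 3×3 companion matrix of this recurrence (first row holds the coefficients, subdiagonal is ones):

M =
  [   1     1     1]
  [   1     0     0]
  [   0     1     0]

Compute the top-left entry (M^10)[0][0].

274

(M^10)[0][0] is the top entry after applying M 10 times to the unit state (1, 0, 0). Equivalently it is h_{12} for the auxiliary sequence (h_n) obeying the same recurrence with h_2 = 1 and h_i = 0 for 0 ≤ i < 2:
h_3 = 1·1 + 1·0 + 1·0 = 1
h_4 = 1·1 + 1·1 + 1·0 = 2
h_5 = 1·2 + 1·1 + 1·1 = 4
h_6 = 1·4 + 1·2 + 1·1 = 7
h_7 = 1·7 + 1·4 + 1·2 = 13
h_8 = 1·13 + 1·7 + 1·4 = 24
h_9 = 1·24 + 1·13 + 1·7 = 44
h_10 = 1·44 + 1·24 + 1·13 = 81
h_11 = 1·81 + 1·44 + 1·24 = 149
h_12 = 1·149 + 1·81 + 1·44 = 274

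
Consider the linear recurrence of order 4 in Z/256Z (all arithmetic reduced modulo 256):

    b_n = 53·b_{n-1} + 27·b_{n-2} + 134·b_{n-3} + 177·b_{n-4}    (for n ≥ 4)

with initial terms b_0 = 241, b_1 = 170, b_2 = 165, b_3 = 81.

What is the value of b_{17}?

b_4 = 53·81 + 27·165 + 134·170 + 177·241 = 201
b_5 = 53·201 + 27·81 + 134·165 + 177·170 = 16
b_6 = 53·16 + 27·201 + 134·81 + 177·165 = 254
b_7 = 53·254 + 27·16 + 134·201 + 177·81 = 125
b_8 = 53·125 + 27·254 + 134·16 + 177·201 = 4
b_9 = 53·4 + 27·125 + 134·254 + 177·16 = 7
b_10 = 53·7 + 27·4 + 134·125 + 177·254 = 235
b_11 = 53·235 + 27·7 + 134·4 + 177·125 = 233
b_12 = 53·233 + 27·235 + 134·7 + 177·4 = 116
b_13 = 53·116 + 27·233 + 134·235 + 177·7 = 112
b_14 = 53·112 + 27·116 + 134·233 + 177·235 = 221
b_15 = 53·221 + 27·112 + 134·116 + 177·233 = 98
b_16 = 53·98 + 27·221 + 134·112 + 177·116 = 109
b_17 = 53·109 + 27·98 + 134·221 + 177·112 = 5

5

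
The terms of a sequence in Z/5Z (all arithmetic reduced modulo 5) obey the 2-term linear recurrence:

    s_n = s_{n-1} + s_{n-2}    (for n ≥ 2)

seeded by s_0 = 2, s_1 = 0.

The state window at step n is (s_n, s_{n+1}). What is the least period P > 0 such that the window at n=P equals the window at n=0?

20

n=0: window = (2, 0)
n=1: window = (0, 2)
n=2: window = (2, 2)
n=3: window = (2, 4)
n=4: window = (4, 1)
n=5: window = (1, 0)
n=6: window = (0, 1)
n=7: window = (1, 1)
n=8: window = (1, 2)
n=9: window = (2, 3)
n=10: window = (3, 0)
n=11: window = (0, 3)
n=12: window = (3, 3)
n=13: window = (3, 1)
n=14: window = (1, 4)
n=15: window = (4, 0)
n=16: window = (0, 4)
n=17: window = (4, 4)
n=18: window = (4, 3)
n=19: window = (3, 2)
n=20: window = (2, 0)
window at n=20 equals window at n=0 → period = 20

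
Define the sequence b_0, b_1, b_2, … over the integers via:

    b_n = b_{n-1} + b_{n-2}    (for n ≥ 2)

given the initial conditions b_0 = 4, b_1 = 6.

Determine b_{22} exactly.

b_2 = 1·6 + 1·4 = 10
b_3 = 1·10 + 1·6 = 16
b_4 = 1·16 + 1·10 = 26
b_5 = 1·26 + 1·16 = 42
b_6 = 1·42 + 1·26 = 68
b_7 = 1·68 + 1·42 = 110
b_8 = 1·110 + 1·68 = 178
b_9 = 1·178 + 1·110 = 288
b_10 = 1·288 + 1·178 = 466
b_11 = 1·466 + 1·288 = 754
b_12 = 1·754 + 1·466 = 1220
b_13 = 1·1220 + 1·754 = 1974
b_14 = 1·1974 + 1·1220 = 3194
b_15 = 1·3194 + 1·1974 = 5168
b_16 = 1·5168 + 1·3194 = 8362
b_17 = 1·8362 + 1·5168 = 13530
b_18 = 1·13530 + 1·8362 = 21892
b_19 = 1·21892 + 1·13530 = 35422
b_20 = 1·35422 + 1·21892 = 57314
b_21 = 1·57314 + 1·35422 = 92736
b_22 = 1·92736 + 1·57314 = 150050

150050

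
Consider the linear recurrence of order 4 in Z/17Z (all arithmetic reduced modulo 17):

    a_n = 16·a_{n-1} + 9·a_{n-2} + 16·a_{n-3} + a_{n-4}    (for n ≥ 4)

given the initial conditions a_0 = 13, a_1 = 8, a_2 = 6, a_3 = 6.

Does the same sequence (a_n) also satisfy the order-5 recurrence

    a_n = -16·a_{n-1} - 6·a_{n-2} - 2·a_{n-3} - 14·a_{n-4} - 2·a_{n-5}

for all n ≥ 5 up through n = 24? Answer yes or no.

Terms a_0..a_24: 13, 8, 6, 6, 2, 3, 15, 16, 16, 14, 10, 14, 10, 1, 0, 13, 13, 3, 16, 11, 7, 11, 6, 12, 4
n=5: candidate gives 3, actual a_5 = 3 ✓
n=6: candidate gives 15, actual a_6 = 15 ✓
n=7: candidate gives 16, actual a_7 = 16 ✓
n=8: candidate gives 16, actual a_8 = 16 ✓
n=9: candidate gives 14, actual a_9 = 14 ✓
n=10: candidate gives 10, actual a_10 = 10 ✓
n=11: candidate gives 14, actual a_11 = 14 ✓
n=12: candidate gives 10, actual a_12 = 10 ✓
n=13: candidate gives 1, actual a_13 = 1 ✓
n=14: candidate gives 0, actual a_14 = 0 ✓
n=15: candidate gives 13, actual a_15 = 13 ✓
n=16: candidate gives 13, actual a_16 = 13 ✓
n=17: candidate gives 3, actual a_17 = 3 ✓
n=18: candidate gives 16, actual a_18 = 16 ✓
n=19: candidate gives 11, actual a_19 = 11 ✓
n=20: candidate gives 7, actual a_20 = 7 ✓
n=21: candidate gives 11, actual a_21 = 11 ✓
n=22: candidate gives 6, actual a_22 = 6 ✓
n=23: candidate gives 12, actual a_23 = 12 ✓
n=24: candidate gives 4, actual a_24 = 4 ✓

yes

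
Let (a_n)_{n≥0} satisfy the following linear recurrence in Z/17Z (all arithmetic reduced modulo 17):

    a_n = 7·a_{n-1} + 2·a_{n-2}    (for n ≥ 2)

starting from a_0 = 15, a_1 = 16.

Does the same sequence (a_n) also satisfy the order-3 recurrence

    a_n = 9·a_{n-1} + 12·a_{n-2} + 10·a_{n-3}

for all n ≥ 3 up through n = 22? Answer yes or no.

Terms a_0..a_22: 15, 16, 6, 6, 3, 16, 16, 8, 3, 3, 10, 8, 8, 4, 10, 10, 5, 4, 4, 2, 5, 5, 11
n=3: candidate gives 5, actual a_3 = 6 ✗

no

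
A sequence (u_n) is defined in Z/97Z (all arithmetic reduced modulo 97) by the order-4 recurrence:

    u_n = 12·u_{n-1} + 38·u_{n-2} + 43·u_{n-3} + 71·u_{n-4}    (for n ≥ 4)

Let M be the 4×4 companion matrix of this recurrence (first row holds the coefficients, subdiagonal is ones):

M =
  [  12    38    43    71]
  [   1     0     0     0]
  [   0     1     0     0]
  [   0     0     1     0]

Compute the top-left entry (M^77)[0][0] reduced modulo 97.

(M^77)[0][0] is the top entry after applying M 77 times to the unit state (1, 0, 0, 0). Equivalently it is h_{80} for the auxiliary sequence (h_n) obeying the same recurrence with h_3 = 1 and h_i = 0 for 0 ≤ i < 3:
h_4 = 12·1 + 38·0 + 43·0 + 71·0 = 12
h_5 = 12·12 + 38·1 + 43·0 + 71·0 = 85
h_6 = 12·85 + 38·12 + 43·1 + 71·0 = 64
h_7 = 12·64 + 38·85 + 43·12 + 71·1 = 26
h_8 = 12·26 + 38·64 + 43·85 + 71·12 = 73
h_9 = 12·73 + 38·26 + 43·64 + 71·85 = 78
h_10 = 12·78 + 38·73 + 43·26 + 71·64 = 60
h_11 = 12·60 + 38·78 + 43·73 + 71·26 = 36
h_12 = 12·36 + 38·60 + 43·78 + 71·73 = 94
h_13 = 12·94 + 38·36 + 43·60 + 71·78 = 41
h_14 = 12·41 + 38·94 + 43·36 + 71·60 = 75
h_15 = 12·75 + 38·41 + 43·94 + 71·36 = 35
h_16 = 12·35 + 38·75 + 43·41 + 71·94 = 67
h_17 = 12·67 + 38·35 + 43·75 + 71·41 = 25
h_18 = 12·25 + 38·67 + 43·35 + 71·75 = 73
h_19 = 12·73 + 38·25 + 43·67 + 71·35 = 14
h_20 = 12·14 + 38·73 + 43·25 + 71·67 = 44
h_21 = 12·44 + 38·14 + 43·73 + 71·25 = 57
h_22 = 12·57 + 38·44 + 43·14 + 71·73 = 90
h_23 = 12·90 + 38·57 + 43·44 + 71·14 = 21
h_24 = 12·21 + 38·90 + 43·57 + 71·44 = 32
h_25 = 12·32 + 38·21 + 43·90 + 71·57 = 78
h_26 = 12·78 + 38·32 + 43·21 + 71·90 = 36
h_27 = 12·36 + 38·78 + 43·32 + 71·21 = 55
h_28 = 12·55 + 38·36 + 43·78 + 71·32 = 88
h_29 = 12·88 + 38·55 + 43·36 + 71·78 = 47
h_30 = 12·47 + 38·88 + 43·55 + 71·36 = 2
h_31 = 12·2 + 38·47 + 43·88 + 71·55 = 90
h_32 = 12·90 + 38·2 + 43·47 + 71·88 = 16
h_33 = 12·16 + 38·90 + 43·2 + 71·47 = 51
h_34 = 12·51 + 38·16 + 43·90 + 71·2 = 91
h_35 = 12·91 + 38·51 + 43·16 + 71·90 = 20
h_36 = 12·20 + 38·91 + 43·51 + 71·16 = 43
h_37 = 12·43 + 38·20 + 43·91 + 71·51 = 80
h_38 = 12·80 + 38·43 + 43·20 + 71·91 = 21
h_39 = 12·21 + 38·80 + 43·43 + 71·20 = 62
h_40 = 12·62 + 38·21 + 43·80 + 71·43 = 81
h_41 = 12·81 + 38·62 + 43·21 + 71·80 = 17
h_42 = 12·17 + 38·81 + 43·62 + 71·21 = 67
h_43 = 12·67 + 38·17 + 43·81 + 71·62 = 23
h_44 = 12·23 + 38·67 + 43·17 + 71·81 = 89
h_45 = 12·89 + 38·23 + 43·67 + 71·17 = 16
h_46 = 12·16 + 38·89 + 43·23 + 71·67 = 8
h_47 = 12·8 + 38·16 + 43·89 + 71·23 = 53
h_48 = 12·53 + 38·8 + 43·16 + 71·89 = 90
h_49 = 12·90 + 38·53 + 43·8 + 71·16 = 15
h_50 = 12·15 + 38·90 + 43·53 + 71·8 = 45
h_51 = 12·45 + 38·15 + 43·90 + 71·53 = 13
h_52 = 12·13 + 38·45 + 43·15 + 71·90 = 74
h_53 = 12·74 + 38·13 + 43·45 + 71·15 = 17
h_54 = 12·17 + 38·74 + 43·13 + 71·45 = 77
h_55 = 12·77 + 38·17 + 43·74 + 71·13 = 49
h_56 = 12·49 + 38·77 + 43·17 + 71·74 = 90
h_57 = 12·90 + 38·49 + 43·77 + 71·17 = 88
h_58 = 12·88 + 38·90 + 43·49 + 71·77 = 22
h_59 = 12·22 + 38·88 + 43·90 + 71·49 = 93
h_60 = 12·93 + 38·22 + 43·88 + 71·90 = 1
h_61 = 12·1 + 38·93 + 43·22 + 71·88 = 70
h_62 = 12·70 + 38·1 + 43·93 + 71·22 = 37
h_63 = 12·37 + 38·70 + 43·1 + 71·93 = 50
h_64 = 12·50 + 38·37 + 43·70 + 71·1 = 43
h_65 = 12·43 + 38·50 + 43·37 + 71·70 = 53
h_66 = 12·53 + 38·43 + 43·50 + 71·37 = 63
h_67 = 12·63 + 38·53 + 43·43 + 71·50 = 21
h_68 = 12·21 + 38·63 + 43·53 + 71·43 = 24
h_69 = 12·24 + 38·21 + 43·63 + 71·53 = 89
h_70 = 12·89 + 38·24 + 43·21 + 71·63 = 81
h_71 = 12·81 + 38·89 + 43·24 + 71·21 = 87
h_72 = 12·87 + 38·81 + 43·89 + 71·24 = 50
h_73 = 12·50 + 38·87 + 43·81 + 71·89 = 31
h_74 = 12·31 + 38·50 + 43·87 + 71·81 = 27
h_75 = 12·27 + 38·31 + 43·50 + 71·87 = 32
h_76 = 12·32 + 38·27 + 43·31 + 71·50 = 85
h_77 = 12·85 + 38·32 + 43·27 + 71·31 = 69
h_78 = 12·69 + 38·85 + 43·32 + 71·27 = 76
h_79 = 12·76 + 38·69 + 43·85 + 71·32 = 52
h_80 = 12·52 + 38·76 + 43·69 + 71·85 = 1

1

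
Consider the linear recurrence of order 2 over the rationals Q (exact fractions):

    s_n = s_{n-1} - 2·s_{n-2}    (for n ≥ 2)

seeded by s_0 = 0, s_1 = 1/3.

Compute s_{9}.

s_2 = 1·1/3 + -2·0 = 1/3
s_3 = 1·1/3 + -2·1/3 = -1/3
s_4 = 1·-1/3 + -2·1/3 = -1
s_5 = 1·-1 + -2·-1/3 = -1/3
s_6 = 1·-1/3 + -2·-1 = 5/3
s_7 = 1·5/3 + -2·-1/3 = 7/3
s_8 = 1·7/3 + -2·5/3 = -1
s_9 = 1·-1 + -2·7/3 = -17/3

-17/3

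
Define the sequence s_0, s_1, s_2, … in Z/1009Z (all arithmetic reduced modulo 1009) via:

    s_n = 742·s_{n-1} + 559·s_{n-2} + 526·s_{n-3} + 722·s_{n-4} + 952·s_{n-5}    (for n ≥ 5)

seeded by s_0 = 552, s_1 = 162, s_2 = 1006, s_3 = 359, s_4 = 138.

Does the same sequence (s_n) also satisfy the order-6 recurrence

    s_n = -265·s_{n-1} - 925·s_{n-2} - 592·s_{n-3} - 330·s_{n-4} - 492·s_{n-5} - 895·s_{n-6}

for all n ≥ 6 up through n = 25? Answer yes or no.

yes

Terms s_0..s_25: 552, 162, 1006, 359, 138, 552, 238, 840, 812, 773, 331, 597, 963, 735, 428, 458, 447, 110, 34, 522, 32, 920, 522, 853, 493, 754
n=6: candidate gives 238, actual s_6 = 238 ✓
n=7: candidate gives 840, actual s_7 = 840 ✓
n=8: candidate gives 812, actual s_8 = 812 ✓
n=9: candidate gives 773, actual s_9 = 773 ✓
n=10: candidate gives 331, actual s_10 = 331 ✓
n=11: candidate gives 597, actual s_11 = 597 ✓
n=12: candidate gives 963, actual s_12 = 963 ✓
n=13: candidate gives 735, actual s_13 = 735 ✓
n=14: candidate gives 428, actual s_14 = 428 ✓
n=15: candidate gives 458, actual s_15 = 458 ✓
n=16: candidate gives 447, actual s_16 = 447 ✓
n=17: candidate gives 110, actual s_17 = 110 ✓
n=18: candidate gives 34, actual s_18 = 34 ✓
n=19: candidate gives 522, actual s_19 = 522 ✓
n=20: candidate gives 32, actual s_20 = 32 ✓
n=21: candidate gives 920, actual s_21 = 920 ✓
n=22: candidate gives 522, actual s_22 = 522 ✓
n=23: candidate gives 853, actual s_23 = 853 ✓
n=24: candidate gives 493, actual s_24 = 493 ✓
n=25: candidate gives 754, actual s_25 = 754 ✓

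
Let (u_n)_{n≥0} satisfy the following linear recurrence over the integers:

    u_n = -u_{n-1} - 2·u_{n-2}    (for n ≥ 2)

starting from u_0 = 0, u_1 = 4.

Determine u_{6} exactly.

-20

u_2 = -1·4 + -2·0 = -4
u_3 = -1·-4 + -2·4 = -4
u_4 = -1·-4 + -2·-4 = 12
u_5 = -1·12 + -2·-4 = -4
u_6 = -1·-4 + -2·12 = -20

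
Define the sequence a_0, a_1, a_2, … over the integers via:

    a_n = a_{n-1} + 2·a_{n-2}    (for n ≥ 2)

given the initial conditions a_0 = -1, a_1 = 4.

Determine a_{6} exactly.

62

a_2 = 1·4 + 2·-1 = 2
a_3 = 1·2 + 2·4 = 10
a_4 = 1·10 + 2·2 = 14
a_5 = 1·14 + 2·10 = 34
a_6 = 1·34 + 2·14 = 62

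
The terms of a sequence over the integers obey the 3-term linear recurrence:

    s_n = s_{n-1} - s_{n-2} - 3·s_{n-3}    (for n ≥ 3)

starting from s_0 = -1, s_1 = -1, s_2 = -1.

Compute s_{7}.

-37

s_3 = 1·-1 + -1·-1 + -3·-1 = 3
s_4 = 1·3 + -1·-1 + -3·-1 = 7
s_5 = 1·7 + -1·3 + -3·-1 = 7
s_6 = 1·7 + -1·7 + -3·3 = -9
s_7 = 1·-9 + -1·7 + -3·7 = -37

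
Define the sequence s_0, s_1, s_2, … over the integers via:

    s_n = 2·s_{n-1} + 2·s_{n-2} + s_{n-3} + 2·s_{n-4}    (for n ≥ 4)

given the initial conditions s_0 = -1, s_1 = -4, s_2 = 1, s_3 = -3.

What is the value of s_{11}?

s_4 = 2·-3 + 2·1 + 1·-4 + 2·-1 = -10
s_5 = 2·-10 + 2·-3 + 1·1 + 2·-4 = -33
s_6 = 2·-33 + 2·-10 + 1·-3 + 2·1 = -87
s_7 = 2·-87 + 2·-33 + 1·-10 + 2·-3 = -256
s_8 = 2·-256 + 2·-87 + 1·-33 + 2·-10 = -739
s_9 = 2·-739 + 2·-256 + 1·-87 + 2·-33 = -2143
s_10 = 2·-2143 + 2·-739 + 1·-256 + 2·-87 = -6194
s_11 = 2·-6194 + 2·-2143 + 1·-739 + 2·-256 = -17925

-17925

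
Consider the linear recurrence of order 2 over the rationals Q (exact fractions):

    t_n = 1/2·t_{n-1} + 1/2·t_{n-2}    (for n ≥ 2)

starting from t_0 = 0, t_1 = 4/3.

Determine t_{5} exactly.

11/12

t_2 = 1/2·4/3 + 1/2·0 = 2/3
t_3 = 1/2·2/3 + 1/2·4/3 = 1
t_4 = 1/2·1 + 1/2·2/3 = 5/6
t_5 = 1/2·5/6 + 1/2·1 = 11/12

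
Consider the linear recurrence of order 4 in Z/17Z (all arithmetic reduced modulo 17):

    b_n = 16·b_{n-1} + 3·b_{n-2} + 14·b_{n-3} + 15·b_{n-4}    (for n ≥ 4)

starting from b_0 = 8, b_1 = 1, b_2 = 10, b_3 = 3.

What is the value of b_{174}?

b_4 = 16·3 + 3·10 + 14·1 + 15·8 = 8
b_5 = 16·8 + 3·3 + 14·10 + 15·1 = 3
b_6 = 16·3 + 3·8 + 14·3 + 15·10 = 9
b_7 = 16·9 + 3·3 + 14·8 + 15·3 = 4
b_8 = 16·4 + 3·9 + 14·3 + 15·8 = 15
b_9 = 16·15 + 3·4 + 14·9 + 15·3 = 15
Continuing the recurrence:
  b_10 = 0;  b_11 = 9;  b_12 = 1;  b_13 = 13;  b_14 = 14;  b_15 = 4
  b_16 = 14;  b_17 = 15;  b_18 = 4;  b_19 = 8;  b_20 = 16;  b_21 = 0
  b_22 = 16;  b_23 = 5;  b_24 = 11;  b_25 = 7;  b_26 = 13;  b_27 = 16
  b_28 = 14;  b_29 = 15;  b_30 = 4;  b_31 = 1;  b_32 = 6;  b_33 = 6
  b_34 = 1;  b_35 = 14;  b_36 = 10;  b_37 = 0;  b_38 = 3;  b_39 = 7
  b_40 = 16;  b_41 = 13;  b_42 = 8;  b_43 = 3;  b_44 = 1;  b_45 = 9
  b_46 = 3;  b_47 = 15;  b_48 = 16;  b_49 = 2;  b_50 = 12;  b_51 = 1
  b_52 = 14;  b_53 = 0;  b_54 = 15;  b_55 = 9;  b_56 = 8;  b_57 = 8
  b_58 = 10;  b_59 = 6;  b_60 = 1;  b_61 = 5;  b_62 = 11;  b_63 = 6
  b_64 = 10;  b_65 = 16;  b_66 = 8;  b_67 = 15;  b_68 = 9;  b_69 = 14
  b_70 = 3;  b_71 = 16;  b_72 = 1;  b_73 = 10;  b_74 = 7;  b_75 = 5
  b_76 = 1;  b_77 = 7;  b_78 = 1;  b_79 = 7;  b_80 = 7;  b_81 = 14
  b_82 = 1;  b_83 = 6;  b_84 = 9;  b_85 = 12;  b_86 = 12;  b_87 = 2
  b_88 = 14;  b_89 = 0;  b_90 = 12;  b_91 = 10;  b_92 = 15;  b_93 = 13
  b_94 = 12;  b_95 = 13;  b_96 = 5;  b_97 = 6;  b_98 = 14;  b_99 = 14
  b_100 = 0;  b_101 = 5;  b_102 = 10;  b_103 = 11;  b_104 = 4;  b_105 = 6
  b_106 = 4;  b_107 = 14;  b_108 = 6;  b_109 = 12;  b_110 = 7;  b_111 = 0
  b_112 = 7;  b_113 = 16;  b_114 = 8;  b_115 = 2;  b_116 = 11;  b_117 = 7
  b_118 = 4;  b_119 = 14;  b_120 = 6;  b_121 = 10;  b_122 = 9;  b_123 = 9
  b_124 = 10;  b_125 = 4;  b_126 = 15;  b_127 = 0;  b_128 = 13;  b_129 = 2
  b_130 = 7;  b_131 = 11;  b_132 = 12;  b_133 = 13;  b_134 = 10;  b_135 = 5
  b_136 = 13;  b_137 = 14;  b_138 = 7;  b_139 = 3;  b_140 = 1;  b_141 = 10
  b_142 = 4;  b_143 = 0;  b_144 = 14;  b_145 = 5;  b_146 = 12;  b_147 = 12
  b_148 = 15;  b_149 = 9;  b_150 = 10;  b_151 = 16;  b_152 = 8;  b_153 = 9
  b_154 = 15;  b_155 = 7;  b_156 = 12;  b_157 = 14;  b_158 = 5;  b_159 = 4
  b_160 = 13;  b_161 = 7;  b_162 = 10;  b_163 = 15;  b_164 = 2;  b_165 = 16
  b_166 = 10;  b_167 = 2;  b_168 = 10;  b_169 = 2;  b_170 = 2;  b_171 = 4
  b_172 = 10
b_173 = 16·10 + 3·4 + 14·2 + 15·2 = 9
b_174 = 16·9 + 3·10 + 14·4 + 15·2 = 5

5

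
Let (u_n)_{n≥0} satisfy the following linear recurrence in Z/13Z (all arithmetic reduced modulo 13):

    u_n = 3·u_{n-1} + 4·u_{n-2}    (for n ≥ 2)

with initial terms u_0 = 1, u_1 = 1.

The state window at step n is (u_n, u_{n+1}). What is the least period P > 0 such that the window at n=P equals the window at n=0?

n=0: window = (1, 1)
n=1: window = (1, 7)
n=2: window = (7, 12)
n=3: window = (12, 12)
n=4: window = (12, 6)
n=5: window = (6, 1)
n=6: window = (1, 1)
window at n=6 equals window at n=0 → period = 6

6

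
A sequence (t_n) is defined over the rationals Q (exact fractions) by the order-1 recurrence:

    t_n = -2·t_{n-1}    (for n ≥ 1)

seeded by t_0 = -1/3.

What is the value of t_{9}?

512/3

t_1 = -2·-1/3 = 2/3
t_2 = -2·2/3 = -4/3
t_3 = -2·-4/3 = 8/3
t_4 = -2·8/3 = -16/3
t_5 = -2·-16/3 = 32/3
t_6 = -2·32/3 = -64/3
t_7 = -2·-64/3 = 128/3
t_8 = -2·128/3 = -256/3
t_9 = -2·-256/3 = 512/3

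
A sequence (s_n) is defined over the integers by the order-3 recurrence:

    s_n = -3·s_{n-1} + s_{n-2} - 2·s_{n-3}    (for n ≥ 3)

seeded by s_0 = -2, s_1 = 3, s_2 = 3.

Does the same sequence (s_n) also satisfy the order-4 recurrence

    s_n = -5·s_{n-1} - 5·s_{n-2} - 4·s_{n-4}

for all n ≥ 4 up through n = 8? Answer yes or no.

Terms s_0..s_8: -2, 3, 3, -2, 3, -17, 58, -197, 683
n=4: candidate gives 3, actual s_4 = 3 ✓
n=5: candidate gives -17, actual s_5 = -17 ✓
n=6: candidate gives 58, actual s_6 = 58 ✓
n=7: candidate gives -197, actual s_7 = -197 ✓
n=8: candidate gives 683, actual s_8 = 683 ✓

yes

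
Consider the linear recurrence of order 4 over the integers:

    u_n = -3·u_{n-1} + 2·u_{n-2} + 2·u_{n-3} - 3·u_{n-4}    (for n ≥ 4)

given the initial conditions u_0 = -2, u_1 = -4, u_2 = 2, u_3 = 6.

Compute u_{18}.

u_4 = -3·6 + 2·2 + 2·-4 + -3·-2 = -16
u_5 = -3·-16 + 2·6 + 2·2 + -3·-4 = 76
u_6 = -3·76 + 2·-16 + 2·6 + -3·2 = -254
u_7 = -3·-254 + 2·76 + 2·-16 + -3·6 = 864
u_8 = -3·864 + 2·-254 + 2·76 + -3·-16 = -2900
u_9 = -3·-2900 + 2·864 + 2·-254 + -3·76 = 9692
u_10 = -3·9692 + 2·-2900 + 2·864 + -3·-254 = -32386
u_11 = -3·-32386 + 2·9692 + 2·-2900 + -3·864 = 108150
u_12 = -3·108150 + 2·-32386 + 2·9692 + -3·-2900 = -361138
u_13 = -3·-361138 + 2·108150 + 2·-32386 + -3·9692 = 1205866
u_14 = -3·1205866 + 2·-361138 + 2·108150 + -3·-32386 = -4026416
u_15 = -3·-4026416 + 2·1205866 + 2·-361138 + -3·108150 = 13444254
u_16 = -3·13444254 + 2·-4026416 + 2·1205866 + -3·-361138 = -44890448
u_17 = -3·-44890448 + 2·13444254 + 2·-4026416 + -3·1205866 = 149889422
u_18 = -3·149889422 + 2·-44890448 + 2·13444254 + -3·-4026416 = -500481406

-500481406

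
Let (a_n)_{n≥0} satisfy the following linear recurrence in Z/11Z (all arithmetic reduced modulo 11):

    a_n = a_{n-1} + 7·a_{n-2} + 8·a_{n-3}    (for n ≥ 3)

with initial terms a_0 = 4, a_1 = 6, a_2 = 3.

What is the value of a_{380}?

1

a_3 = 1·3 + 7·6 + 8·4 = 0
a_4 = 1·0 + 7·3 + 8·6 = 3
a_5 = 1·3 + 7·0 + 8·3 = 5
a_6 = 1·5 + 7·3 + 8·0 = 4
a_7 = 1·4 + 7·5 + 8·3 = 8
a_8 = 1·8 + 7·4 + 8·5 = 10
a_9 = 1·10 + 7·8 + 8·4 = 10
a_10 = 1·10 + 7·10 + 8·8 = 1
a_11 = 1·1 + 7·10 + 8·10 = 8
a_12 = 1·8 + 7·1 + 8·10 = 7
a_13 = 1·7 + 7·8 + 8·1 = 5
a_14 = 1·5 + 7·7 + 8·8 = 8
a_15 = 1·8 + 7·5 + 8·7 = 0
a_16 = 1·0 + 7·8 + 8·5 = 8
a_17 = 1·8 + 7·0 + 8·8 = 6
a_18 = 1·6 + 7·8 + 8·0 = 7
a_19 = 1·7 + 7·6 + 8·8 = 3
a_20 = 1·3 + 7·7 + 8·6 = 1
a_21 = 1·1 + 7·3 + 8·7 = 1
a_22 = 1·1 + 7·1 + 8·3 = 10
a_23 = 1·10 + 7·1 + 8·1 = 3
a_24 = 1·3 + 7·10 + 8·1 = 4
a_25 = 1·4 + 7·3 + 8·10 = 6
a_26 = 1·6 + 7·4 + 8·3 = 3
(a_24, a_25, a_26) = (4, 6, 3) = (a_0, a_1, a_2), so the sequence has period 24.
380 ≡ 20 (mod 24), hence a_380 = a_20 = 1.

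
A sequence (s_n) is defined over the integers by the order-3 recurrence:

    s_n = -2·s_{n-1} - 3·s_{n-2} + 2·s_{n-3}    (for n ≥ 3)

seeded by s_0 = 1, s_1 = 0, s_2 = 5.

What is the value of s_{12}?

s_3 = -2·5 + -3·0 + 2·1 = -8
s_4 = -2·-8 + -3·5 + 2·0 = 1
s_5 = -2·1 + -3·-8 + 2·5 = 32
s_6 = -2·32 + -3·1 + 2·-8 = -83
s_7 = -2·-83 + -3·32 + 2·1 = 72
s_8 = -2·72 + -3·-83 + 2·32 = 169
s_9 = -2·169 + -3·72 + 2·-83 = -720
s_10 = -2·-720 + -3·169 + 2·72 = 1077
s_11 = -2·1077 + -3·-720 + 2·169 = 344
s_12 = -2·344 + -3·1077 + 2·-720 = -5359

-5359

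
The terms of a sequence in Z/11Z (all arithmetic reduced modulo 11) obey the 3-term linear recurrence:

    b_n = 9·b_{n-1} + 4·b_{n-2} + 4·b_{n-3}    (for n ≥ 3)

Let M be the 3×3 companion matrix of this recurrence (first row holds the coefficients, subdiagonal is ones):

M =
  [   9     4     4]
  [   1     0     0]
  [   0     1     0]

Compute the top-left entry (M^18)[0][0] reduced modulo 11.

4

(M^18)[0][0] is the top entry after applying M 18 times to the unit state (1, 0, 0). Equivalently it is h_{20} for the auxiliary sequence (h_n) obeying the same recurrence with h_2 = 1 and h_i = 0 for 0 ≤ i < 2:
h_3 = 9·1 + 4·0 + 4·0 = 9
h_4 = 9·9 + 4·1 + 4·0 = 8
h_5 = 9·8 + 4·9 + 4·1 = 2
h_6 = 9·2 + 4·8 + 4·9 = 9
h_7 = 9·9 + 4·2 + 4·8 = 0
h_8 = 9·0 + 4·9 + 4·2 = 0
h_9 = 9·0 + 4·0 + 4·9 = 3
h_10 = 9·3 + 4·0 + 4·0 = 5
h_11 = 9·5 + 4·3 + 4·0 = 2
h_12 = 9·2 + 4·5 + 4·3 = 6
h_13 = 9·6 + 4·2 + 4·5 = 5
h_14 = 9·5 + 4·6 + 4·2 = 0
h_15 = 9·0 + 4·5 + 4·6 = 0
h_16 = 9·0 + 4·0 + 4·5 = 9
h_17 = 9·9 + 4·0 + 4·0 = 4
h_18 = 9·4 + 4·9 + 4·0 = 6
h_19 = 9·6 + 4·4 + 4·9 = 7
h_20 = 9·7 + 4·6 + 4·4 = 4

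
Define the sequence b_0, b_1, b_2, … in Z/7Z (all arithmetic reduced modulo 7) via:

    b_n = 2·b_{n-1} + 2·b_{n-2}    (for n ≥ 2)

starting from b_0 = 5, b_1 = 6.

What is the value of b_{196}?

2

b_2 = 2·6 + 2·5 = 1
b_3 = 2·1 + 2·6 = 0
b_4 = 2·0 + 2·1 = 2
b_5 = 2·2 + 2·0 = 4
b_6 = 2·4 + 2·2 = 5
b_7 = 2·5 + 2·4 = 4
b_8 = 2·4 + 2·5 = 4
b_9 = 2·4 + 2·4 = 2
b_10 = 2·2 + 2·4 = 5
b_11 = 2·5 + 2·2 = 0
b_12 = 2·0 + 2·5 = 3
b_13 = 2·3 + 2·0 = 6
b_14 = 2·6 + 2·3 = 4
b_15 = 2·4 + 2·6 = 6
b_16 = 2·6 + 2·4 = 6
b_17 = 2·6 + 2·6 = 3
b_18 = 2·3 + 2·6 = 4
b_19 = 2·4 + 2·3 = 0
b_20 = 2·0 + 2·4 = 1
b_21 = 2·1 + 2·0 = 2
b_22 = 2·2 + 2·1 = 6
b_23 = 2·6 + 2·2 = 2
b_24 = 2·2 + 2·6 = 2
b_25 = 2·2 + 2·2 = 1
b_26 = 2·1 + 2·2 = 6
b_27 = 2·6 + 2·1 = 0
b_28 = 2·0 + 2·6 = 5
b_29 = 2·5 + 2·0 = 3
b_30 = 2·3 + 2·5 = 2
b_31 = 2·2 + 2·3 = 3
b_32 = 2·3 + 2·2 = 3
b_33 = 2·3 + 2·3 = 5
b_34 = 2·5 + 2·3 = 2
b_35 = 2·2 + 2·5 = 0
b_36 = 2·0 + 2·2 = 4
b_37 = 2·4 + 2·0 = 1
b_38 = 2·1 + 2·4 = 3
b_39 = 2·3 + 2·1 = 1
b_40 = 2·1 + 2·3 = 1
b_41 = 2·1 + 2·1 = 4
b_42 = 2·4 + 2·1 = 3
b_43 = 2·3 + 2·4 = 0
b_44 = 2·0 + 2·3 = 6
b_45 = 2·6 + 2·0 = 5
b_46 = 2·5 + 2·6 = 1
b_47 = 2·1 + 2·5 = 5
b_48 = 2·5 + 2·1 = 5
b_49 = 2·5 + 2·5 = 6
(b_48, b_49) = (5, 6) = (b_0, b_1), so the sequence has period 48.
196 ≡ 4 (mod 48), hence b_196 = b_4 = 2.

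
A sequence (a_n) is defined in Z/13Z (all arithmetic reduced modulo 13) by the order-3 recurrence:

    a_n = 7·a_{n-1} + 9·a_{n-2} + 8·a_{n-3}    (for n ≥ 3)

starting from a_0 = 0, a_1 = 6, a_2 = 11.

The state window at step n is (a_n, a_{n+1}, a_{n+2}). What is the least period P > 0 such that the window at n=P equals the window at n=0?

n=0: window = (0, 6, 11)
n=1: window = (6, 11, 1)
n=2: window = (11, 1, 11)
n=3: window = (1, 11, 5)
n=4: window = (11, 5, 12)
n=5: window = (5, 12, 9)
n=6: window = (12, 9, 3)
n=7: window = (9, 3, 3)
n=8: window = (3, 3, 3)
n=9: window = (3, 3, 7)
n=10: window = (3, 7, 9)
n=11: window = (7, 9, 7)
n=12: window = (9, 7, 4)
n=13: window = (7, 4, 7)
n=14: window = (4, 7, 11)
n=15: window = (7, 11, 3)
n=16: window = (11, 3, 7)
n=17: window = (3, 7, 8)
n=18: window = (7, 8, 0)
n=19: window = (8, 0, 11)
n=20: window = (0, 11, 11)
n=21: window = (11, 11, 7)
n=22: window = (11, 7, 2)
n=23: window = (7, 2, 9)
n=24: window = (2, 9, 7)
n=25: window = (9, 7, 3)
n=26: window = (7, 3, 0)
n=27: window = (3, 0, 5)
n=28: window = (0, 5, 7)
n=29: window = (5, 7, 3)
n=30: window = (7, 3, 7)
n=31: window = (3, 7, 2)
n=32: window = (7, 2, 10)
n=33: window = (2, 10, 1)
n=34: window = (10, 1, 9)
n=35: window = (1, 9, 9)
n=36: window = (9, 9, 9)
n=37: window = (9, 9, 8)
n=38: window = (9, 8, 1)
n=39: window = (8, 1, 8)
n=40: window = (1, 8, 12)
…
n=82: window = (11, 1, 0)
n=83: window = (1, 0, 6)
n=84: window = (0, 6, 11)
window at n=84 equals window at n=0 → period = 84

84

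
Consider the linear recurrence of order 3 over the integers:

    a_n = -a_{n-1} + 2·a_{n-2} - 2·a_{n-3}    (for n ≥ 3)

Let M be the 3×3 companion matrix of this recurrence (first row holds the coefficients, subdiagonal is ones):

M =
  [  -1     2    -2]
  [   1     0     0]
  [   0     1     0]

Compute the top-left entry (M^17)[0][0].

-649755

(M^17)[0][0] is the top entry after applying M 17 times to the unit state (1, 0, 0). Equivalently it is h_{19} for the auxiliary sequence (h_n) obeying the same recurrence with h_2 = 1 and h_i = 0 for 0 ≤ i < 2:
h_3 = -1·1 + 2·0 + -2·0 = -1
h_4 = -1·-1 + 2·1 + -2·0 = 3
h_5 = -1·3 + 2·-1 + -2·1 = -7
h_6 = -1·-7 + 2·3 + -2·-1 = 15
h_7 = -1·15 + 2·-7 + -2·3 = -35
h_8 = -1·-35 + 2·15 + -2·-7 = 79
h_9 = -1·79 + 2·-35 + -2·15 = -179
h_10 = -1·-179 + 2·79 + -2·-35 = 407
h_11 = -1·407 + 2·-179 + -2·79 = -923
h_12 = -1·-923 + 2·407 + -2·-179 = 2095
h_13 = -1·2095 + 2·-923 + -2·407 = -4755
h_14 = -1·-4755 + 2·2095 + -2·-923 = 10791
h_15 = -1·10791 + 2·-4755 + -2·2095 = -24491
h_16 = -1·-24491 + 2·10791 + -2·-4755 = 55583
h_17 = -1·55583 + 2·-24491 + -2·10791 = -126147
h_18 = -1·-126147 + 2·55583 + -2·-24491 = 286295
h_19 = -1·286295 + 2·-126147 + -2·55583 = -649755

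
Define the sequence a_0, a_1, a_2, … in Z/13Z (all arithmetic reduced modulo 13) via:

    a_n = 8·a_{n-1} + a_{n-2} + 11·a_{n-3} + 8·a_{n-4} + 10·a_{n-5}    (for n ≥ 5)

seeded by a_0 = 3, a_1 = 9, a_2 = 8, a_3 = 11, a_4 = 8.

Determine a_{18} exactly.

12

a_5 = 8·8 + 1·11 + 11·8 + 8·9 + 10·3 = 5
a_6 = 8·5 + 1·8 + 11·11 + 8·8 + 10·9 = 11
a_7 = 8·11 + 1·5 + 11·8 + 8·11 + 10·8 = 11
a_8 = 8·11 + 1·11 + 11·5 + 8·8 + 10·11 = 3
a_9 = 8·3 + 1·11 + 11·11 + 8·5 + 10·8 = 3
a_10 = 8·3 + 1·3 + 11·11 + 8·11 + 10·5 = 0
a_11 = 8·0 + 1·3 + 11·3 + 8·11 + 10·11 = 0
a_12 = 8·0 + 1·0 + 11·3 + 8·3 + 10·11 = 11
a_13 = 8·11 + 1·0 + 11·0 + 8·3 + 10·3 = 12
a_14 = 8·12 + 1·11 + 11·0 + 8·0 + 10·3 = 7
a_15 = 8·7 + 1·12 + 11·11 + 8·0 + 10·0 = 7
a_16 = 8·7 + 1·7 + 11·12 + 8·11 + 10·0 = 10
a_17 = 8·10 + 1·7 + 11·7 + 8·12 + 10·11 = 6
a_18 = 8·6 + 1·10 + 11·7 + 8·7 + 10·12 = 12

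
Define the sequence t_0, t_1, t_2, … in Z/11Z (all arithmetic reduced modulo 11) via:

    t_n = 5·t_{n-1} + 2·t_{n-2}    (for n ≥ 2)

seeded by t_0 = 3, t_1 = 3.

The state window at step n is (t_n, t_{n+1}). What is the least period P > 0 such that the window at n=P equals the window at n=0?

n=0: window = (3, 3)
n=1: window = (3, 10)
n=2: window = (10, 1)
n=3: window = (1, 3)
n=4: window = (3, 6)
n=5: window = (6, 3)
n=6: window = (3, 5)
n=7: window = (5, 9)
n=8: window = (9, 0)
n=9: window = (0, 7)
n=10: window = (7, 2)
n=11: window = (2, 2)
n=12: window = (2, 3)
n=13: window = (3, 8)
n=14: window = (8, 2)
n=15: window = (2, 4)
n=16: window = (4, 2)
n=17: window = (2, 7)
n=18: window = (7, 6)
n=19: window = (6, 0)
n=20: window = (0, 1)
n=21: window = (1, 5)
n=22: window = (5, 5)
n=23: window = (5, 2)
n=24: window = (2, 9)
n=25: window = (9, 5)
n=26: window = (5, 10)
n=27: window = (10, 5)
n=28: window = (5, 1)
n=29: window = (1, 4)
n=30: window = (4, 0)
n=31: window = (0, 8)
n=32: window = (8, 7)
n=33: window = (7, 7)
n=34: window = (7, 5)
n=35: window = (5, 6)
n=36: window = (6, 7)
n=37: window = (7, 3)
n=38: window = (3, 7)
n=39: window = (7, 8)
n=40: window = (8, 10)
…
n=108: window = (0, 5)
n=109: window = (5, 3)
n=110: window = (3, 3)
window at n=110 equals window at n=0 → period = 110

110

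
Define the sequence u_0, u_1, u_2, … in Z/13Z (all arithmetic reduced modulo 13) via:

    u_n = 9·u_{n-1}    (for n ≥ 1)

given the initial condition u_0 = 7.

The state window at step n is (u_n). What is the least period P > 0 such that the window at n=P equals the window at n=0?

n=0: window = (7)
n=1: window = (11)
n=2: window = (8)
n=3: window = (7)
window at n=3 equals window at n=0 → period = 3

3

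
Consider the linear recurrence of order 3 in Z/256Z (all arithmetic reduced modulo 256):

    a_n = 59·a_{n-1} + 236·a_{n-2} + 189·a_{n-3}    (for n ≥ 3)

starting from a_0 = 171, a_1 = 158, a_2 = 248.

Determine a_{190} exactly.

248

a_3 = 59·248 + 236·158 + 189·171 = 15
a_4 = 59·15 + 236·248 + 189·158 = 187
a_5 = 59·187 + 236·15 + 189·248 = 5
a_6 = 59·5 + 236·187 + 189·15 = 158
a_7 = 59·158 + 236·5 + 189·187 = 21
a_8 = 59·21 + 236·158 + 189·5 = 48
Continuing the recurrence:
  a_9 = 18;  a_10 = 231;  a_11 = 69;  a_12 = 37;  a_13 = 174;  a_14 = 39
  a_15 = 182;  a_16 = 92;  a_17 = 199;  a_18 = 11;  a_19 = 233;  a_20 = 194
  a_21 = 161;  a_22 = 248;  a_23 = 206;  a_24 = 247;  a_25 = 237;  a_26 = 105
  a_27 = 10;  a_28 = 19;  a_29 = 30;  a_30 = 208;  a_31 = 159;  a_32 = 139
  a_33 = 45;  a_34 = 230;  a_35 = 29;  a_36 = 240;  a_37 = 218;  a_38 = 231
  a_39 = 101;  a_40 = 45;  a_41 = 6;  a_42 = 111;  a_43 = 86;  a_44 = 148
  a_45 = 87;  a_46 = 251;  a_47 = 81;  a_48 = 74;  a_49 = 9;  a_50 = 24
  a_51 = 118;  a_52 = 247;  a_53 = 109;  a_54 = 241;  a_55 = 98;  a_56 = 59
  a_57 = 222;  a_58 = 232;  a_59 = 175;  a_60 = 27;  a_61 = 213;  a_62 = 46
  a_63 = 229;  a_64 = 112;  a_65 = 226;  a_66 = 103;  a_67 = 197;  a_68 = 53
  a_69 = 222;  a_70 = 119;  a_71 = 54;  a_72 = 12;  a_73 = 103;  a_74 = 171
  a_75 = 57;  a_76 = 210;  a_77 = 49;  a_78 = 248;  a_79 = 94;  a_80 = 119
  a_81 = 45;  a_82 = 121;  a_83 = 58;  a_84 = 35;  a_85 = 222;  a_86 = 64
  a_87 = 63;  a_88 = 107;  a_89 = 253;  a_90 = 118;  a_91 = 109;  a_92 = 176
  a_93 = 42;  a_94 = 103;  a_95 = 101;  a_96 = 61;  a_97 = 54;  a_98 = 63
  a_99 = 86;  a_100 = 196;  a_101 = 247;  a_102 = 27;  a_103 = 161;  a_104 = 90
  a_105 = 25;  a_106 = 152;  a_107 = 134;  a_108 = 119;  a_109 = 45;  a_110 = 1
  a_111 = 146;  a_112 = 203;  a_113 = 30;  a_114 = 216;  a_115 = 79;  a_116 = 123
  a_117 = 165;  a_118 = 190;  a_119 = 181;  a_120 = 176;  a_121 = 178;  a_122 = 231
  a_123 = 69;  a_124 = 69;  a_125 = 14;  a_126 = 199;  a_127 = 182;  a_128 = 188
  a_129 = 7;  a_130 = 75;  a_131 = 137;  a_132 = 226;  a_133 = 193;  a_134 = 248
  a_135 = 238;  a_136 = 247;  a_137 = 109;  a_138 = 137;  a_139 = 106;  a_140 = 51
  a_141 = 158;  a_142 = 176;  a_143 = 223;  a_144 = 75;  a_145 = 205;  a_146 = 6
  a_147 = 189;  a_148 = 112;  a_149 = 122;  a_150 = 231;  a_151 = 101;  a_152 = 77
  a_153 = 102;  a_154 = 15;  a_155 = 86;  a_156 = 244;  a_157 = 151;  a_158 = 59
  a_159 = 241;  a_160 = 106;  a_161 = 41;  a_162 = 24;  a_163 = 150;  a_164 = 247
  a_165 = 237;  a_166 = 17;  a_167 = 194;  a_168 = 91;  a_169 = 94;  a_170 = 200
  a_171 = 239;  a_172 = 219;  a_173 = 117;  a_174 = 78;  a_175 = 133;  a_176 = 240
  a_177 = 130;  a_178 = 103;  a_179 = 197;  a_180 = 85;  a_181 = 62;  a_182 = 23
  a_183 = 54;  a_184 = 108;  a_185 = 167;  a_186 = 235;  a_187 = 217;  a_188 = 242
a_189 = 59·242 + 236·217 + 189·235 = 81
a_190 = 59·81 + 236·242 + 189·217 = 248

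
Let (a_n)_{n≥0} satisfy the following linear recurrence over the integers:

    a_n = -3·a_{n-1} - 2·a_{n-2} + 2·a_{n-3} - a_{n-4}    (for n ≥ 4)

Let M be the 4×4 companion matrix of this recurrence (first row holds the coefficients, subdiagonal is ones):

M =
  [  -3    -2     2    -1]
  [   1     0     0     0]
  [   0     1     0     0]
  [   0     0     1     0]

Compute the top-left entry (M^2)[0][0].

(M^2)[0][0] is the top entry after applying M 2 times to the unit state (1, 0, 0, 0). Equivalently it is h_{5} for the auxiliary sequence (h_n) obeying the same recurrence with h_3 = 1 and h_i = 0 for 0 ≤ i < 3:
h_4 = -3·1 + -2·0 + 2·0 + -1·0 = -3
h_5 = -3·-3 + -2·1 + 2·0 + -1·0 = 7

7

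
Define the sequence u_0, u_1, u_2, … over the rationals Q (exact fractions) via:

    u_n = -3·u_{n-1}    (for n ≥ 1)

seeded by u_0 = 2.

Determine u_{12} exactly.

u_1 = -3·2 = -6
u_2 = -3·-6 = 18
u_3 = -3·18 = -54
u_4 = -3·-54 = 162
u_5 = -3·162 = -486
u_6 = -3·-486 = 1458
u_7 = -3·1458 = -4374
u_8 = -3·-4374 = 13122
u_9 = -3·13122 = -39366
u_10 = -3·-39366 = 118098
u_11 = -3·118098 = -354294
u_12 = -3·-354294 = 1062882

1062882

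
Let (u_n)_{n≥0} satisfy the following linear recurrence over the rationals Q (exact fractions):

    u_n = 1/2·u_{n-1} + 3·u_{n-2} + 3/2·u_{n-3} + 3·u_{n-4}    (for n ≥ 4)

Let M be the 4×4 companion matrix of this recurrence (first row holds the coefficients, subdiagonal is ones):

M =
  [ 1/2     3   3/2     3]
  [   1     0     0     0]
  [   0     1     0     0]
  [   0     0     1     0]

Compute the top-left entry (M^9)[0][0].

(M^9)[0][0] is the top entry after applying M 9 times to the unit state (1, 0, 0, 0). Equivalently it is h_{12} for the auxiliary sequence (h_n) obeying the same recurrence with h_3 = 1 and h_i = 0 for 0 ≤ i < 3:
h_4 = 1/2·1 + 3·0 + 3/2·0 + 3·0 = 1/2
h_5 = 1/2·1/2 + 3·1 + 3/2·0 + 3·0 = 13/4
h_6 = 1/2·13/4 + 3·1/2 + 3/2·1 + 3·0 = 37/8
h_7 = 1/2·37/8 + 3·13/4 + 3/2·1/2 + 3·1 = 253/16
h_8 = 1/2·253/16 + 3·37/8 + 3/2·13/4 + 3·1/2 = 901/32
h_9 = 1/2·901/32 + 3·253/16 + 3/2·37/8 + 3·13/4 = 5005/64
h_10 = 1/2·5005/64 + 3·901/32 + 3/2·253/16 + 3·37/8 = 20629/128
h_11 = 1/2·20629/128 + 3·5005/64 + 3/2·901/32 + 3·253/16 = 103645/256
h_12 = 1/2·103645/256 + 3·20629/128 + 3/2·5005/64 + 3·901/32 = 454501/512

454501/512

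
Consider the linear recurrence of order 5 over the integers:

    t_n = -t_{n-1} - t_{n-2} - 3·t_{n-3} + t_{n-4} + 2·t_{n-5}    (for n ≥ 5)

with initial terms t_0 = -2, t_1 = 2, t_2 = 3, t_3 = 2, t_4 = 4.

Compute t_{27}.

-227961

t_5 = -1·4 + -1·2 + -3·3 + 1·2 + 2·-2 = -17
t_6 = -1·-17 + -1·4 + -3·2 + 1·3 + 2·2 = 14
t_7 = -1·14 + -1·-17 + -3·4 + 1·2 + 2·3 = -1
t_8 = -1·-1 + -1·14 + -3·-17 + 1·4 + 2·2 = 46
t_9 = -1·46 + -1·-1 + -3·14 + 1·-17 + 2·4 = -96
t_10 = -1·-96 + -1·46 + -3·-1 + 1·14 + 2·-17 = 33
t_11 = -1·33 + -1·-96 + -3·46 + 1·-1 + 2·14 = -48
t_12 = -1·-48 + -1·33 + -3·-96 + 1·46 + 2·-1 = 347
t_13 = -1·347 + -1·-48 + -3·33 + 1·-96 + 2·46 = -402
t_14 = -1·-402 + -1·347 + -3·-48 + 1·33 + 2·-96 = 40
t_15 = -1·40 + -1·-402 + -3·347 + 1·-48 + 2·33 = -661
t_16 = -1·-661 + -1·40 + -3·-402 + 1·347 + 2·-48 = 2078
t_17 = -1·2078 + -1·-661 + -3·40 + 1·-402 + 2·347 = -1245
t_18 = -1·-1245 + -1·2078 + -3·-661 + 1·40 + 2·-402 = 386
t_19 = -1·386 + -1·-1245 + -3·2078 + 1·-661 + 2·40 = -5956
t_20 = -1·-5956 + -1·386 + -3·-1245 + 1·2078 + 2·-661 = 10061
t_21 = -1·10061 + -1·-5956 + -3·386 + 1·-1245 + 2·2078 = -2352
t_22 = -1·-2352 + -1·10061 + -3·-5956 + 1·386 + 2·-1245 = 8055
t_23 = -1·8055 + -1·-2352 + -3·10061 + 1·-5956 + 2·386 = -41070
t_24 = -1·-41070 + -1·8055 + -3·-2352 + 1·10061 + 2·-5956 = 38220
t_25 = -1·38220 + -1·-41070 + -3·8055 + 1·-2352 + 2·10061 = -3545
t_26 = -1·-3545 + -1·38220 + -3·-41070 + 1·8055 + 2·-2352 = 91886
t_27 = -1·91886 + -1·-3545 + -3·38220 + 1·-41070 + 2·8055 = -227961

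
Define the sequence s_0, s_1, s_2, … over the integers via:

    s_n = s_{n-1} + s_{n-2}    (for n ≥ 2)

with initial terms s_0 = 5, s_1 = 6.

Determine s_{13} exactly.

s_2 = 1·6 + 1·5 = 11
s_3 = 1·11 + 1·6 = 17
s_4 = 1·17 + 1·11 = 28
s_5 = 1·28 + 1·17 = 45
s_6 = 1·45 + 1·28 = 73
s_7 = 1·73 + 1·45 = 118
s_8 = 1·118 + 1·73 = 191
s_9 = 1·191 + 1·118 = 309
s_10 = 1·309 + 1·191 = 500
s_11 = 1·500 + 1·309 = 809
s_12 = 1·809 + 1·500 = 1309
s_13 = 1·1309 + 1·809 = 2118

2118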